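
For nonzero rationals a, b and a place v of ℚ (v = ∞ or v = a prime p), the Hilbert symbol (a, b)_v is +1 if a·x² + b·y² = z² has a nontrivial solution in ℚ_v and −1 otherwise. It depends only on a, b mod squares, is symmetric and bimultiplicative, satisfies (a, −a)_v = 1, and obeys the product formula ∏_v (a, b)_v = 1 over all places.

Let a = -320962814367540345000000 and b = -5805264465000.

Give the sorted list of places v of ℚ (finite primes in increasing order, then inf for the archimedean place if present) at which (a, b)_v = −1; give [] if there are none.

[2, 3, 17, inf]

Mod squares: a ≡ -105, b ≡ -14586. Check v ∈ {∞, 2, 3, 5, 7, 11, 13, 17, 19}.
v=5: a=5^7·(≡4), b=5^4·(≡1) mod 5; (4|5)=+1, (1|5)=+1; (−1)^{7·4·2}·(+1)^4·(+1)^7 = +1.
v=19: a=19^4·(≡11), b=19^2·(≡17) mod 19; (11|19)=+1, (17|19)=+1; (−1)^{4·2·9}·(+1)^2·(+1)^4 = +1.
v=2: v_2(a)=6, v_2(b)=3; units ≡ 7, 3 (mod 8); ε·ε+αω+βω = 1·1+6·1+3·0 ≡ 1  ⇒  (a,b)_2 = -1.
v=13: a=13^2·(≡10), b=13^1·(≡4) mod 13; (10|13)=+1, (4|13)=+1; (−1)^{2·1·6}·(+1)^1·(+1)^2 = +1.
v=7: a=7^3·(≡3), b=7^2·(≡2) mod 7; (3|7)=-1, (2|7)=+1; (−1)^{3·2·3}·(-1)^2·(+1)^3 = +1.
v=∞: -105 < 0 and -14586 < 0  ⇒  (a,b)_∞ = -1.
v=3: a=3^5·(≡1), b=3^3·(≡1) mod 3; (1|3)=+1, (1|3)=+1; (−1)^{5·3·1}·(+1)^3·(+1)^5 = -1.
v=17: a=17^2·(≡10), b=17^1·(≡15) mod 17; (10|17)=-1, (15|17)=+1; (−1)^{2·1·8}·(-1)^1·(+1)^2 = -1.
v=11: a=11^2·(≡4), b=11^1·(≡3) mod 11; (4|11)=+1, (3|11)=+1; (−1)^{2·1·5}·(+1)^1·(+1)^2 = +1.
(-105, -14586 / ℚ) ramifies at {2, 3, 17, ∞}: a division algebra.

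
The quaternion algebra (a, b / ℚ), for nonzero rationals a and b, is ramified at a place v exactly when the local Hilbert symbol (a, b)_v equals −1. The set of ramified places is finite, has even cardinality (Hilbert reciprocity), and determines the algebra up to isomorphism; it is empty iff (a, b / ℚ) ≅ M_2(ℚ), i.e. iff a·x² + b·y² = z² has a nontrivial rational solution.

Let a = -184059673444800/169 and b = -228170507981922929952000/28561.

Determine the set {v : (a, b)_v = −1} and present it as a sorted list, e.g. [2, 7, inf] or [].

(a, b) ≡ (-87, -60605) mod (ℚ^×)²; places V = {2, 3, 5, 13, 17, 23, 29, 31, ∞}.
(a,b)_31: α=2, u≡22; β=3, v≡29 (mod 31); (22|31)=-1, (29|31)=-1; sign (−1)^0·-1^3·-1^2 = -1.
(a,b)_23: α=2, u≡5; β=5, v≡19 (mod 23); (5|23)=-1, (19|23)=-1; sign (−1)^0·-1^5·-1^2 = -1.
(a,b)_2: α=6, β=8; u≡1, v≡3 (mod 8); ε(u)ε(v)=0·1, αω(v)=6·1, βω(u)=8·0; sum ≡ 0  ⇒  +1.
(a,b)_17: α=2, u≡2; β=3, v≡14 (mod 17); (2|17)=+1, (14|17)=-1; sign (−1)^0·+1^3·-1^2 = +1.
(a,b)_∞: sgn(-87)=−, sgn(-60605)=−, so -1.
(a,b)_3: α=3, u≡1; β=2, v≡1 (mod 3); (1|3)=+1, (1|3)=+1; sign (−1)^0·+1^2·+1^3 = +1.
(a,b)_29: α=1, u≡27; β=2, v≡20 (mod 29); (27|29)=-1, (20|29)=+1; sign (−1)^0·-1^2·+1^1 = +1.
(a,b)_13: α=-2, u≡3; β=-4, v≡9 (mod 13); (3|13)=+1, (9|13)=+1; sign (−1)^0·+1^-4·+1^-2 = +1.
(a,b)_5: α=2, u≡2; β=3, v≡4 (mod 5); (2|5)=-1, (4|5)=+1; sign (−1)^0·-1^3·+1^2 = -1.
Ram(-87, -60605) = {5, 23, 31, ∞}; no ℚ_5-point on the conic.

[5, 23, 31, inf]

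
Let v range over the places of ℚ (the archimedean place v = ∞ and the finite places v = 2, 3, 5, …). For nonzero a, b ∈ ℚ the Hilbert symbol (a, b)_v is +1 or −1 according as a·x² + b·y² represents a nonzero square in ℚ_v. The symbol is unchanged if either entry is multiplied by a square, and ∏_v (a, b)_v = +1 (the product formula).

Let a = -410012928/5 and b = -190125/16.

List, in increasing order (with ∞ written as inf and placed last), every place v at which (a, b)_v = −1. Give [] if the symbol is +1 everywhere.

(a, b) ≡ (-65, -5) mod (ℚ^×)²; places V = {2, 3, 5, 13, ∞}.
(a,b)_3: α=6, u≡1; β=2, v≡1 (mod 3); (1|3)=+1, (1|3)=+1; sign (−1)^0·+1^2·+1^6 = +1.
(a,b)_5: α=-1, u≡2; β=3, v≡4 (mod 5); (2|5)=-1, (4|5)=+1; sign (−1)^0·-1^3·+1^-1 = -1.
(a,b)_2: α=8, β=-4; u≡7, v≡3 (mod 8); ε(u)ε(v)=1·1, αω(v)=8·1, βω(u)=-4·0; sum ≡ 1  ⇒  -1.
(a,b)_∞: sgn(-65)=−, sgn(-5)=−, so -1.
(a,b)_13: α=3, u≡6; β=2, v≡2 (mod 13); (6|13)=-1, (2|13)=-1; sign (−1)^0·-1^2·-1^3 = -1.
(-65, -5 / ℚ) ramifies at {2, 5, 13, ∞}: a division algebra.

[2, 5, 13, inf]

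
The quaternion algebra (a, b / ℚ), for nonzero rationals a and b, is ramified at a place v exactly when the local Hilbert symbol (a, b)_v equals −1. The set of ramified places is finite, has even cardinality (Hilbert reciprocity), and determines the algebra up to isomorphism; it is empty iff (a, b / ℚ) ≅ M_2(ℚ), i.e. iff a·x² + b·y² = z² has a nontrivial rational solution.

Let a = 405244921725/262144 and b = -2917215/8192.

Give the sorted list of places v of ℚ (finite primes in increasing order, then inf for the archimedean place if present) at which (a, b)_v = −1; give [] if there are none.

(a, b) ≡ (21, -30) mod (ℚ^×)²; places V = {2, 3, 5, 7, ∞}.
(a,b)_3: α=9, u≡1; β=5, v≡2 (mod 3); (1|3)=+1, (2|3)=-1; sign (−1)^1·+1^5·-1^9 = +1.
(a,b)_2: α=-18, β=-13; u≡5, v≡1 (mod 8); ε(u)ε(v)=0·0, αω(v)=-18·0, βω(u)=-13·1; sum ≡ 1  ⇒  -1.
(a,b)_∞: sgn(21)=+, sgn(-30)=−, so +1.
(a,b)_5: α=2, u≡1; β=1, v≡1 (mod 5); (1|5)=+1, (1|5)=+1; sign (−1)^0·+1^1·+1^2 = +1.
(a,b)_7: α=7, u≡3; β=4, v≡5 (mod 7); (3|7)=-1, (5|7)=-1; sign (−1)^0·-1^4·-1^7 = -1.
Ram(21, -30) = {2, 7}; no ℚ_2-point on the conic.

[2, 7]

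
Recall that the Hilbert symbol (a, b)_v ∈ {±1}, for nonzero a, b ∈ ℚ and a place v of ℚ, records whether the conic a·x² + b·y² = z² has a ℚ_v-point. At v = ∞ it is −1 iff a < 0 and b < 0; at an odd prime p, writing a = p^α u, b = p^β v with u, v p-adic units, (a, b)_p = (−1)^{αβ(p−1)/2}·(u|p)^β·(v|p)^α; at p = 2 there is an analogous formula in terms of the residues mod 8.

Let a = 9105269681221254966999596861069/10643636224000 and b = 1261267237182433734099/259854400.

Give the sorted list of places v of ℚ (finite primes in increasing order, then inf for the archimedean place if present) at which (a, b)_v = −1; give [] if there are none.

Mod squares: a ≡ 290, b ≡ 38019. Check v ∈ {∞, 2, 3, 5, 7, 11, 13, 19, 23, 29, 31, 53}.
v=19: a=19^4·(≡7), b=19^3·(≡7) mod 19; (7|19)=+1, (7|19)=+1; (−1)^{4·3·9}·(+1)^3·(+1)^4 = +1.
v=∞: 290 > 0 and 38019 > 0  ⇒  (a,b)_∞ = +1.
v=2: v_2(a)=-19, v_2(b)=-6; units ≡ 1, 3 (mod 8); ε·ε+αω+βω = 0·1+-19·1+-6·0 ≡ 1  ⇒  (a,b)_2 = -1.
v=23: a=23^2·(≡21), b=23^1·(≡7) mod 23; (21|23)=-1, (7|23)=-1; (−1)^{2·1·11}·(-1)^1·(-1)^2 = -1.
v=31: a=31^-2·(≡22), b=31^-2·(≡26) mod 31; (22|31)=-1, (26|31)=-1; (−1)^{-2·-2·15}·(-1)^-2·(-1)^-2 = +1.
v=53: a=53^6·(≡25), b=53^2·(≡22) mod 53; (25|53)=+1, (22|53)=-1; (−1)^{6·2·26}·(+1)^2·(-1)^6 = +1.
v=7: a=7^4·(≡3), b=7^2·(≡1) mod 7; (3|7)=-1, (1|7)=+1; (−1)^{4·2·3}·(-1)^2·(+1)^4 = +1.
v=11: a=11^2·(≡9), b=11^2·(≡1) mod 11; (9|11)=+1, (1|11)=+1; (−1)^{2·2·5}·(+1)^2·(+1)^2 = +1.
v=29: a=29^5·(≡27), b=29^3·(≡9) mod 29; (27|29)=-1, (9|29)=+1; (−1)^{5·3·14}·(-1)^3·(+1)^5 = -1.
v=3: a=3^0·(≡2), b=3^9·(≡1) mod 3; (2|3)=-1, (1|3)=+1; (−1)^{0·9·1}·(-1)^9·(+1)^0 = -1.
v=5: a=5^-3·(≡2), b=5^-2·(≡4) mod 5; (2|5)=-1, (4|5)=+1; (−1)^{-3·-2·2}·(-1)^-2·(+1)^-3 = +1.
v=13: a=13^-2·(≡12), b=13^-2·(≡11) mod 13; (12|13)=+1, (11|13)=-1; (−1)^{-2·-2·6}·(+1)^-2·(-1)^-2 = +1.
|Ram(290, 38019)| = 4, even; anisotropic at {2, 3, 23, 29}.

[2, 3, 23, 29]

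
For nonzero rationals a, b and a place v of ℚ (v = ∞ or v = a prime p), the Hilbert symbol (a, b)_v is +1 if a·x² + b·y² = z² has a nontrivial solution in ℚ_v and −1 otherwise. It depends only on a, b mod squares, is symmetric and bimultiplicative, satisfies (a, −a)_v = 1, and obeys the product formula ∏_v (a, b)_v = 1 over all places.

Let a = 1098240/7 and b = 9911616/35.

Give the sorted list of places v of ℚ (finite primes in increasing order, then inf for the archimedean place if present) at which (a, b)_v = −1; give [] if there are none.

Mod squares: a ≡ 30030, b ≡ 15015. Check v ∈ {∞, 2, 3, 5, 7, 11, 13, 19}.
v=13: a=13^1·(≡12), b=13^1·(≡11) mod 13; (12|13)=+1, (11|13)=-1; (−1)^{1·1·6}·(+1)^1·(-1)^1 = -1.
v=∞: 30030 > 0 and 15015 > 0  ⇒  (a,b)_∞ = +1.
v=7: a=7^-1·(≡3), b=7^-1·(≡3) mod 7; (3|7)=-1, (3|7)=-1; (−1)^{-1·-1·3}·(-1)^-1·(-1)^-1 = -1.
v=19: a=19^0·(≡3), b=19^2·(≡6) mod 19; (3|19)=-1, (6|19)=+1; (−1)^{0·2·9}·(-1)^2·(+1)^0 = +1.
v=5: a=5^1·(≡4), b=5^-1·(≡3) mod 5; (4|5)=+1, (3|5)=-1; (−1)^{1·-1·2}·(+1)^-1·(-1)^1 = -1.
v=2: v_2(a)=9, v_2(b)=6; units ≡ 7, 7 (mod 8); ε·ε+αω+βω = 1·1+9·0+6·0 ≡ 1  ⇒  (a,b)_2 = -1.
v=3: a=3^1·(≡2), b=3^1·(≡1) mod 3; (2|3)=-1, (1|3)=+1; (−1)^{1·1·1}·(-1)^1·(+1)^1 = +1.
v=11: a=11^1·(≡10), b=11^1·(≡1) mod 11; (10|11)=-1, (1|11)=+1; (−1)^{1·1·5}·(-1)^1·(+1)^1 = +1.
(30030, 15015 / ℚ) ramifies at {2, 5, 7, 13}: a division algebra.

[2, 5, 7, 13]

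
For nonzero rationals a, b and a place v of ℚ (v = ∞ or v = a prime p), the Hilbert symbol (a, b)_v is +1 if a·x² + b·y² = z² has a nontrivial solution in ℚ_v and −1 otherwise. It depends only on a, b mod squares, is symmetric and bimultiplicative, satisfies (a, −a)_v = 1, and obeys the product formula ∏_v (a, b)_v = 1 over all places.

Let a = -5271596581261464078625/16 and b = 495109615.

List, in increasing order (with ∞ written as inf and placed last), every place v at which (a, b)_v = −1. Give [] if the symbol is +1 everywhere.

[2, 5, 7, 11, 17, 23]

(a, b) ≡ (-21505, 7735) mod (ℚ^×)²; places V = {2, 5, 7, 11, 13, 17, 23, ∞}.
(a,b)_11: α=5, u≡9; β=2, v≡2 (mod 11); (9|11)=+1, (2|11)=-1; sign (−1)^0·+1^2·-1^5 = -1.
(a,b)_7: α=2, u≡3; β=1, v≡6 (mod 7); (3|7)=-1, (6|7)=-1; sign (−1)^0·-1^1·-1^2 = -1.
(a,b)_13: α=2, u≡10; β=1, v≡9 (mod 13); (10|13)=+1, (9|13)=+1; sign (−1)^0·+1^1·+1^2 = +1.
(a,b)_5: α=3, u≡1; β=1, v≡3 (mod 5); (1|5)=+1, (3|5)=-1; sign (−1)^0·+1^1·-1^3 = -1.
(a,b)_2: α=-4, β=0; u≡7, v≡7 (mod 8); ε(u)ε(v)=1·1, αω(v)=-4·0, βω(u)=0·0; sum ≡ 1  ⇒  -1.
(a,b)_∞: sgn(-21505)=−, sgn(7735)=+, so +1.
(a,b)_17: α=3, u≡7; β=1, v≡1 (mod 17); (7|17)=-1, (1|17)=+1; sign (−1)^0·-1^1·+1^3 = -1.
(a,b)_23: α=5, u≡8; β=2, v≡19 (mod 23); (8|23)=+1, (19|23)=-1; sign (−1)^0·+1^2·-1^5 = -1.
(-21505, 7735 / ℚ) ramifies at {2, 5, 7, 11, 17, 23}: a division algebra.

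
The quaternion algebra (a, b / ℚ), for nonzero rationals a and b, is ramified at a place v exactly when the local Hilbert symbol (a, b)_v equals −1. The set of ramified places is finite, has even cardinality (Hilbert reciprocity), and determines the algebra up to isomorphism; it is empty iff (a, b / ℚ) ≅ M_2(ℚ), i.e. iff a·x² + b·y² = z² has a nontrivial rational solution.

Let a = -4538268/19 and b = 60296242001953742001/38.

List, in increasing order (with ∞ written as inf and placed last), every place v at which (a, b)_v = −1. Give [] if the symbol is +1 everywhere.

Mod squares: a ≡ -266133, b ≡ 76038. Check v ∈ {∞, 2, 3, 7, 17, 19, 23, 29}.
v=29: a=29^1·(≡24), b=29^3·(≡10) mod 29; (24|29)=+1, (10|29)=-1; (−1)^{1·3·14}·(+1)^3·(-1)^1 = -1.
v=17: a=17^0·(≡9), b=17^2·(≡12) mod 17; (9|17)=+1, (12|17)=-1; (−1)^{0·2·8}·(+1)^2·(-1)^0 = +1.
v=2: v_2(a)=2, v_2(b)=-1; units ≡ 3, 3 (mod 8); ε·ε+αω+βω = 1·1+2·1+-1·1 ≡ 0  ⇒  (a,b)_2 = +1.
v=3: a=3^5·(≡2), b=3^15·(≡2) mod 3; (2|3)=-1, (2|3)=-1; (−1)^{5·15·1}·(-1)^15·(-1)^5 = -1.
v=19: a=19^-1·(≡15), b=19^-1·(≡3) mod 19; (15|19)=-1, (3|19)=-1; (−1)^{-1·-1·9}·(-1)^-1·(-1)^-1 = -1.
v=23: a=23^1·(≡17), b=23^3·(≡14) mod 23; (17|23)=-1, (14|23)=-1; (−1)^{1·3·11}·(-1)^3·(-1)^1 = -1.
v=7: a=7^1·(≡6), b=7^2·(≡4) mod 7; (6|7)=-1, (4|7)=+1; (−1)^{1·2·3}·(-1)^2·(+1)^1 = +1.
v=∞: -266133 < 0 and 76038 > 0  ⇒  (a,b)_∞ = +1.
(-266133, 76038 / ℚ) ramifies at {3, 19, 23, 29}: a division algebra.

[3, 19, 23, 29]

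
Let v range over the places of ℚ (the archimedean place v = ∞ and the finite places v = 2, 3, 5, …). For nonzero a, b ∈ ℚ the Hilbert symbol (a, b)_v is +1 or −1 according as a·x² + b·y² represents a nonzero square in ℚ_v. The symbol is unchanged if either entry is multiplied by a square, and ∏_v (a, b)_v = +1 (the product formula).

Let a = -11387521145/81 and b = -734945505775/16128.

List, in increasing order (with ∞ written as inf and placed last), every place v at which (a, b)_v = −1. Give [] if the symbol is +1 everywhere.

(a, b) ≡ (-177905, -2737) mod (ℚ^×)²; places V = {2, 3, 5, 7, 11, 13, 17, 23, 29, ∞}.
(a,b)_13: α=1, u≡9; β=2, v≡2 (mod 13); (9|13)=+1, (2|13)=-1; sign (−1)^0·+1^2·-1^1 = -1.
(a,b)_17: α=1, u≡10; β=1, v≡13 (mod 17); (10|17)=-1, (13|17)=+1; sign (−1)^0·-1^1·+1^1 = -1.
(a,b)_7: α=1, u≡4; β=-1, v≡2 (mod 7); (4|7)=+1, (2|7)=+1; sign (−1)^1·+1^-1·+1^1 = -1.
(a,b)_11: α=2, u≡5; β=0, v≡7 (mod 11); (5|11)=+1, (7|11)=-1; sign (−1)^0·+1^0·-1^2 = +1.
(a,b)_23: α=3, u≡8; β=3, v≡15 (mod 23); (8|23)=+1, (15|23)=-1; sign (−1)^1·+1^3·-1^3 = +1.
(a,b)_3: α=-4, u≡1; β=-2, v≡2 (mod 3); (1|3)=+1, (2|3)=-1; sign (−1)^0·+1^-2·-1^-4 = +1.
(a,b)_29: α=0, u≡19; β=2, v≡3 (mod 29); (19|29)=-1, (3|29)=-1; sign (−1)^0·-1^2·-1^0 = +1.
(a,b)_5: α=1, u≡1; β=2, v≡3 (mod 5); (1|5)=+1, (3|5)=-1; sign (−1)^0·+1^2·-1^1 = -1.
(a,b)_2: α=0, β=-8; u≡7, v≡7 (mod 8); ε(u)ε(v)=1·1, αω(v)=0·0, βω(u)=-8·0; sum ≡ 1  ⇒  -1.
(a,b)_∞: sgn(-177905)=−, sgn(-2737)=−, so -1.
Ram(-177905, -2737) = {2, 5, 7, 13, 17, ∞}; no ℚ_2-point on the conic.

[2, 5, 7, 13, 17, inf]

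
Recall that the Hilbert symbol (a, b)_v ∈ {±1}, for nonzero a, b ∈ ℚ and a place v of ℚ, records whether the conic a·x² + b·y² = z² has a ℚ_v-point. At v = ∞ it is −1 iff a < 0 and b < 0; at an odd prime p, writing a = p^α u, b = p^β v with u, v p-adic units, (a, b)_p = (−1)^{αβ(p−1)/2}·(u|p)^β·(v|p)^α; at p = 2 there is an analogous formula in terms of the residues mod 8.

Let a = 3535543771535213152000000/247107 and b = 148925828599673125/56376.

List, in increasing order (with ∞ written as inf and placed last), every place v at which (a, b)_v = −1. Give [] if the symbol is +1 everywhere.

[2, 3, 11, 29]

Mod squares: a ≡ 66, b ≡ 2262. Check v ∈ {∞, 2, 3, 5, 7, 11, 13, 29, 41, 47}.
v=3: a=3^-1·(≡1), b=3^-5·(≡1) mod 3; (1|3)=+1, (1|3)=+1; (−1)^{-1·-5·1}·(+1)^-5·(+1)^-1 = -1.
v=∞: 66 > 0 and 2262 > 0  ⇒  (a,b)_∞ = +1.
v=41: a=41^-2·(≡36), b=41^0·(≡29) mod 41; (36|41)=+1, (29|41)=-1; (−1)^{-2·0·20}·(+1)^0·(-1)^-2 = +1.
v=29: a=29^2·(≡3), b=29^-1·(≡13) mod 29; (3|29)=-1, (13|29)=+1; (−1)^{2·-1·14}·(-1)^-1·(+1)^2 = -1.
v=47: a=47^0·(≡11), b=47^2·(≡18) mod 47; (11|47)=-1, (18|47)=+1; (−1)^{0·2·23}·(-1)^2·(+1)^0 = +1.
v=13: a=13^8·(≡9), b=13^5·(≡2) mod 13; (9|13)=+1, (2|13)=-1; (−1)^{8·5·6}·(+1)^5·(-1)^8 = +1.
v=2: v_2(a)=11, v_2(b)=-3; units ≡ 1, 3 (mod 8); ε·ε+αω+βω = 0·1+11·1+-3·0 ≡ 1  ⇒  (a,b)_2 = -1.
v=5: a=5^6·(≡4), b=5^4·(≡2) mod 5; (4|5)=+1, (2|5)=-1; (−1)^{6·4·2}·(+1)^4·(-1)^6 = +1.
v=7: a=7^-2·(≡5), b=7^4·(≡1) mod 7; (5|7)=-1, (1|7)=+1; (−1)^{-2·4·3}·(-1)^4·(+1)^-2 = +1.
v=11: a=11^5·(≡6), b=11^2·(≡10) mod 11; (6|11)=-1, (10|11)=-1; (−1)^{5·2·5}·(-1)^2·(-1)^5 = -1.
|Ram(66, 2262)| = 4, even; anisotropic at {2, 3, 11, 29}.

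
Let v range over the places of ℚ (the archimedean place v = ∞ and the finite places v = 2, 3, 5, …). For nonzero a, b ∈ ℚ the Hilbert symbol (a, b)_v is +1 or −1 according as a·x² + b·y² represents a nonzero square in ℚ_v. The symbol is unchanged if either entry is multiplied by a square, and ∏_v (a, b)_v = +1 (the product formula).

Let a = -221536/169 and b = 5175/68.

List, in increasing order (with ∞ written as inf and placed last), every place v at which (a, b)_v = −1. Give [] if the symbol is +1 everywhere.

[7, 23]

Mod squares: a ≡ -13846, b ≡ 391. Check v ∈ {∞, 2, 3, 5, 7, 13, 17, 23, 43}.
v=17: a=17^0·(≡9), b=17^-1·(≡6) mod 17; (9|17)=+1, (6|17)=-1; (−1)^{0·-1·8}·(+1)^-1·(-1)^0 = +1.
v=13: a=13^-2·(≡10), b=13^0·(≡9) mod 13; (10|13)=+1, (9|13)=+1; (−1)^{-2·0·6}·(+1)^0·(+1)^-2 = +1.
v=43: a=43^1·(≡26), b=43^0·(≡35) mod 43; (26|43)=-1, (35|43)=+1; (−1)^{1·0·21}·(-1)^0·(+1)^1 = +1.
v=2: v_2(a)=5, v_2(b)=-2; units ≡ 5, 7 (mod 8); ε·ε+αω+βω = 0·1+5·0+-2·1 ≡ 0  ⇒  (a,b)_2 = +1.
v=3: a=3^0·(≡2), b=3^2·(≡1) mod 3; (2|3)=-1, (1|3)=+1; (−1)^{0·2·1}·(-1)^2·(+1)^0 = +1.
v=7: a=7^1·(≡6), b=7^0·(≡6) mod 7; (6|7)=-1, (6|7)=-1; (−1)^{1·0·3}·(-1)^0·(-1)^1 = -1.
v=23: a=23^1·(≡15), b=23^1·(≡5) mod 23; (15|23)=-1, (5|23)=-1; (−1)^{1·1·11}·(-1)^1·(-1)^1 = -1.
v=5: a=5^0·(≡1), b=5^2·(≡4) mod 5; (1|5)=+1, (4|5)=+1; (−1)^{0·2·2}·(+1)^2·(+1)^0 = +1.
v=∞: -13846 < 0 and 391 > 0  ⇒  (a,b)_∞ = +1.
(-13846, 391 / ℚ) ramifies at {7, 23}: a division algebra.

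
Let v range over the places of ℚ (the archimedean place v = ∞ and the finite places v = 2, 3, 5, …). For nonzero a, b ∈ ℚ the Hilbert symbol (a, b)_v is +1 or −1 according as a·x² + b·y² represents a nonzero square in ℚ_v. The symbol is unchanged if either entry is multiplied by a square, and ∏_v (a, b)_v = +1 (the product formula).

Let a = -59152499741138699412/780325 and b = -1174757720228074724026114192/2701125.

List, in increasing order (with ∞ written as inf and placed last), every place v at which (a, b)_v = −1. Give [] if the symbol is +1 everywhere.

[2, 13, 41, 43, 47, inf]

Mod squares: a ≡ -6721, b ≡ -96965. Check v ∈ {∞, 2, 3, 5, 7, 11, 13, 17, 19, 41, 43, 47}.
v=43: a=43^2·(≡27), b=43^3·(≡38) mod 43; (27|43)=-1, (38|43)=+1; (−1)^{2·3·21}·(-1)^3·(+1)^2 = -1.
v=11: a=11^3·(≡9), b=11^5·(≡8) mod 11; (9|11)=+1, (8|11)=-1; (−1)^{3·5·5}·(+1)^5·(-1)^3 = +1.
v=13: a=13^-1·(≡4), b=13^0·(≡6) mod 13; (4|13)=+1, (6|13)=-1; (−1)^{-1·0·6}·(+1)^0·(-1)^-1 = -1.
v=∞: -6721 < 0 and -96965 < 0  ⇒  (a,b)_∞ = -1.
v=47: a=47^1·(≡11), b=47^2·(≡22) mod 47; (11|47)=-1, (22|47)=-1; (−1)^{1·2·23}·(-1)^2·(-1)^1 = -1.
v=5: a=5^-2·(≡1), b=5^-3·(≡2) mod 5; (1|5)=+1, (2|5)=-1; (−1)^{-2·-3·2}·(+1)^-3·(-1)^-2 = +1.
v=2: v_2(a)=2, v_2(b)=4; units ≡ 7, 3 (mod 8); ε·ε+αω+βω = 1·1+2·1+4·0 ≡ 1  ⇒  (a,b)_2 = -1.
v=19: a=19^2·(≡7), b=19^4·(≡9) mod 19; (7|19)=+1, (9|19)=+1; (−1)^{2·4·9}·(+1)^4·(+1)^2 = +1.
v=3: a=3^6·(≡2), b=3^-2·(≡1) mod 3; (2|3)=-1, (1|3)=+1; (−1)^{6·-2·1}·(-1)^-2·(+1)^6 = +1.
v=17: a=17^2·(≡6), b=17^2·(≡12) mod 17; (6|17)=-1, (12|17)=-1; (−1)^{2·2·8}·(-1)^2·(-1)^2 = +1.
v=7: a=7^-4·(≡5), b=7^-4·(≡3) mod 7; (5|7)=-1, (3|7)=-1; (−1)^{-4·-4·3}·(-1)^-4·(-1)^-4 = +1.
v=41: a=41^2·(≡15), b=41^3·(≡22) mod 41; (15|41)=-1, (22|41)=-1; (−1)^{2·3·20}·(-1)^3·(-1)^2 = -1.
|Ram(-6721, -96965)| = 6, even; anisotropic at {2, 13, 41, 43, 47, ∞}.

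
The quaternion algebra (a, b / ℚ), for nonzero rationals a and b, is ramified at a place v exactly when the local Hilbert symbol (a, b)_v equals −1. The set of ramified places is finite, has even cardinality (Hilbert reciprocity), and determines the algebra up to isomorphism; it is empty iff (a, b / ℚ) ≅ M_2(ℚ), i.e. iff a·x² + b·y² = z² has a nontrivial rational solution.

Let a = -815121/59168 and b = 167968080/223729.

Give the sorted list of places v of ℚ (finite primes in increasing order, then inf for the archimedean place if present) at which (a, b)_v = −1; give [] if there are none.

[2, 5]

Mod squares: a ≡ -82, b ≡ 5. Check v ∈ {∞, 2, 3, 5, 7, 11, 23, 41, 43, 47}.
v=7: a=7^0·(≡2), b=7^2·(≡3) mod 7; (2|7)=+1, (3|7)=-1; (−1)^{0·2·3}·(+1)^2·(-1)^0 = +1.
v=11: a=11^0·(≡10), b=11^-2·(≡5) mod 11; (10|11)=-1, (5|11)=+1; (−1)^{0·-2·5}·(-1)^-2·(+1)^0 = +1.
v=3: a=3^2·(≡2), b=3^4·(≡2) mod 3; (2|3)=-1, (2|3)=-1; (−1)^{2·4·1}·(-1)^4·(-1)^2 = +1.
v=43: a=43^-2·(≡9), b=43^-2·(≡30) mod 43; (9|43)=+1, (30|43)=-1; (−1)^{-2·-2·21}·(+1)^-2·(-1)^-2 = +1.
v=47: a=47^2·(≡8), b=47^0·(≡31) mod 47; (8|47)=+1, (31|47)=-1; (−1)^{2·0·23}·(+1)^0·(-1)^2 = +1.
v=41: a=41^1·(≡9), b=41^0·(≡8) mod 41; (9|41)=+1, (8|41)=+1; (−1)^{1·0·20}·(+1)^0·(+1)^1 = +1.
v=23: a=23^0·(≡21), b=23^2·(≡15) mod 23; (21|23)=-1, (15|23)=-1; (−1)^{0·2·11}·(-1)^2·(-1)^0 = +1.
v=∞: -82 < 0 and 5 > 0  ⇒  (a,b)_∞ = +1.
v=5: a=5^0·(≡3), b=5^1·(≡4) mod 5; (3|5)=-1, (4|5)=+1; (−1)^{0·1·2}·(-1)^1·(+1)^0 = -1.
v=2: v_2(a)=-5, v_2(b)=4; units ≡ 7, 5 (mod 8); ε·ε+αω+βω = 1·0+-5·1+4·0 ≡ 1  ⇒  (a,b)_2 = -1.
|Ram(-82, 5)| = 2, even; anisotropic at {2, 5}.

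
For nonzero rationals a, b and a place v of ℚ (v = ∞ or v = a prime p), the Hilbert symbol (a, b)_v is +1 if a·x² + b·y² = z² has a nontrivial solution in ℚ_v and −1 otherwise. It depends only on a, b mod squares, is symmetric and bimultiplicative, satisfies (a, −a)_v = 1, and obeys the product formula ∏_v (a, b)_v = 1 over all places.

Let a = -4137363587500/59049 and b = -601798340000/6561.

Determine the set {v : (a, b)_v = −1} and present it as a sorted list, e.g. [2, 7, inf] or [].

(a, b) ≡ (-113035, -497354) mod (ℚ^×)²; places V = {2, 3, 5, 11, 13, 37, 47, ∞}.
(a,b)_∞: sgn(-113035)=−, sgn(-497354)=−, so -1.
(a,b)_13: α=1, u≡8; β=1, v≡10 (mod 13); (8|13)=-1, (10|13)=+1; sign (−1)^0·-1^1·+1^1 = -1.
(a,b)_47: α=1, u≡20; β=1, v≡39 (mod 47); (20|47)=-1, (39|47)=-1; sign (−1)^1·-1^1·-1^1 = -1.
(a,b)_11: α=4, u≡3; β=3, v≡8 (mod 11); (3|11)=+1, (8|11)=-1; sign (−1)^0·+1^3·-1^4 = +1.
(a,b)_2: α=2, β=5; u≡5, v≡3 (mod 8); ε(u)ε(v)=0·1, αω(v)=2·1, βω(u)=5·1; sum ≡ 1  ⇒  -1.
(a,b)_5: α=5, u≡3; β=4, v≡1 (mod 5); (3|5)=-1, (1|5)=+1; sign (−1)^0·-1^4·+1^5 = +1.
(a,b)_37: α=1, u≡11; β=1, v≡7 (mod 37); (11|37)=+1, (7|37)=+1; sign (−1)^0·+1^1·+1^1 = +1.
(a,b)_3: α=-10, u≡2; β=-8, v≡1 (mod 3); (2|3)=-1, (1|3)=+1; sign (−1)^0·-1^-8·+1^-10 = +1.
Ram(-113035, -497354) = {2, 13, 47, ∞}; no ℚ_2-point on the conic.

[2, 13, 47, inf]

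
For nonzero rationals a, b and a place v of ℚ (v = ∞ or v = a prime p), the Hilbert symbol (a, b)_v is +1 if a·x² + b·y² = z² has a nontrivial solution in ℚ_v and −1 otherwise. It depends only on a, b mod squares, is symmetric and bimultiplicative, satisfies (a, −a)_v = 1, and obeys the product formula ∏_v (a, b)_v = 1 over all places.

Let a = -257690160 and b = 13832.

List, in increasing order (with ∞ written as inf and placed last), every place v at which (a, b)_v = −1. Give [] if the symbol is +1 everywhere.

[2, 5, 7, 19]

Mod squares: a ≡ -198835, b ≡ 3458. Check v ∈ {∞, 2, 3, 5, 7, 13, 19, 23}.
v=∞: -198835 < 0 and 3458 > 0  ⇒  (a,b)_∞ = +1.
v=2: v_2(a)=4, v_2(b)=3; units ≡ 5, 1 (mod 8); ε·ε+αω+βω = 0·0+4·0+3·1 ≡ 1  ⇒  (a,b)_2 = -1.
v=3: a=3^4·(≡2), b=3^0·(≡2) mod 3; (2|3)=-1, (2|3)=-1; (−1)^{4·0·1}·(-1)^0·(-1)^4 = +1.
v=13: a=13^1·(≡2), b=13^1·(≡11) mod 13; (2|13)=-1, (11|13)=-1; (−1)^{1·1·6}·(-1)^1·(-1)^1 = +1.
v=23: a=23^1·(≡1), b=23^0·(≡9) mod 23; (1|23)=+1, (9|23)=+1; (−1)^{1·0·11}·(+1)^0·(+1)^1 = +1.
v=19: a=19^1·(≡16), b=19^1·(≡6) mod 19; (16|19)=+1, (6|19)=+1; (−1)^{1·1·9}·(+1)^1·(+1)^1 = -1.
v=5: a=5^1·(≡3), b=5^0·(≡2) mod 5; (3|5)=-1, (2|5)=-1; (−1)^{1·0·2}·(-1)^0·(-1)^1 = -1.
v=7: a=7^1·(≡1), b=7^1·(≡2) mod 7; (1|7)=+1, (2|7)=+1; (−1)^{1·1·3}·(+1)^1·(+1)^1 = -1.
(-198835, 3458 / ℚ) ramifies at {2, 5, 7, 19}: a division algebra.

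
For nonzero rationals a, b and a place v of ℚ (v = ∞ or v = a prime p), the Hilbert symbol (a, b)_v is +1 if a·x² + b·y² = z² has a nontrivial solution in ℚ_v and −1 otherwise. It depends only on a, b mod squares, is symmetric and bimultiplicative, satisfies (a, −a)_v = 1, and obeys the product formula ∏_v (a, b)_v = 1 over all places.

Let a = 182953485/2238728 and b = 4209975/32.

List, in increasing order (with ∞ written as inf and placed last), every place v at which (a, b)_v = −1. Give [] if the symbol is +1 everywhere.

Mod squares: a ≡ 330, b ≡ 462. Check v ∈ {∞, 2, 3, 5, 7, 11, 13, 23}.
v=23: a=23^-4·(≡1), b=23^0·(≡1) mod 23; (1|23)=+1, (1|23)=+1; (−1)^{-4·0·11}·(+1)^0·(+1)^-4 = +1.
v=5: a=5^1·(≡4), b=5^2·(≡2) mod 5; (4|5)=+1, (2|5)=-1; (−1)^{1·2·2}·(+1)^2·(-1)^1 = -1.
v=2: v_2(a)=-3, v_2(b)=-5; units ≡ 5, 7 (mod 8); ε·ε+αω+βω = 0·1+-3·0+-5·1 ≡ 1  ⇒  (a,b)_2 = -1.
v=7: a=7^0·(≡4), b=7^1·(≡5) mod 7; (4|7)=+1, (5|7)=-1; (−1)^{0·1·3}·(+1)^1·(-1)^0 = +1.
v=3: a=3^9·(≡2), b=3^7·(≡1) mod 3; (2|3)=-1, (1|3)=+1; (−1)^{9·7·1}·(-1)^7·(+1)^9 = +1.
v=∞: 330 > 0 and 462 > 0  ⇒  (a,b)_∞ = +1.
v=11: a=11^1·(≡10), b=11^1·(≡9) mod 11; (10|11)=-1, (9|11)=+1; (−1)^{1·1·5}·(-1)^1·(+1)^1 = +1.
v=13: a=13^2·(≡5), b=13^0·(≡7) mod 13; (5|13)=-1, (7|13)=-1; (−1)^{2·0·6}·(-1)^0·(-1)^2 = +1.
Ram(330, 462) = {2, 5}; no ℚ_2-point on the conic.

[2, 5]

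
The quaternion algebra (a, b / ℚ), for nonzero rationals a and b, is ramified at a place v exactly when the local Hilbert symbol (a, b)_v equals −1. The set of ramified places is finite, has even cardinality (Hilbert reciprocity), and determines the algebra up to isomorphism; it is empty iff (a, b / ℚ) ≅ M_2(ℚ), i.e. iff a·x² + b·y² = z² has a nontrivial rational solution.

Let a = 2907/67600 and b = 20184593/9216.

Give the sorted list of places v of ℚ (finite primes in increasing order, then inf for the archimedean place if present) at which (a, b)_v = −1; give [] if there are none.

Mod squares: a ≡ 323, b ≡ 55913. Check v ∈ {∞, 2, 3, 5, 11, 13, 17, 19, 23}.
v=23: a=23^0·(≡3), b=23^1·(≡16) mod 23; (3|23)=+1, (16|23)=+1; (−1)^{0·1·11}·(+1)^1·(+1)^0 = +1.
v=∞: 323 > 0 and 55913 > 0  ⇒  (a,b)_∞ = +1.
v=13: a=13^-2·(≡6), b=13^1·(≡7) mod 13; (6|13)=-1, (7|13)=-1; (−1)^{-2·1·6}·(-1)^1·(-1)^-2 = -1.
v=19: a=19^1·(≡9), b=19^2·(≡15) mod 19; (9|19)=+1, (15|19)=-1; (−1)^{1·2·9}·(+1)^2·(-1)^1 = -1.
v=5: a=5^-2·(≡3), b=5^0·(≡3) mod 5; (3|5)=-1, (3|5)=-1; (−1)^{-2·0·2}·(-1)^0·(-1)^-2 = +1.
v=11: a=11^0·(≡5), b=11^1·(≡1) mod 11; (5|11)=+1, (1|11)=+1; (−1)^{0·1·5}·(+1)^1·(+1)^0 = +1.
v=3: a=3^2·(≡2), b=3^-2·(≡2) mod 3; (2|3)=-1, (2|3)=-1; (−1)^{2·-2·1}·(-1)^-2·(-1)^2 = +1.
v=2: v_2(a)=-4, v_2(b)=-10; units ≡ 3, 1 (mod 8); ε·ε+αω+βω = 1·0+-4·0+-10·1 ≡ 0  ⇒  (a,b)_2 = +1.
v=17: a=17^1·(≡15), b=17^1·(≡16) mod 17; (15|17)=+1, (16|17)=+1; (−1)^{1·1·8}·(+1)^1·(+1)^1 = +1.
Ram(323, 55913) = {13, 19}; no ℚ_13-point on the conic.

[13, 19]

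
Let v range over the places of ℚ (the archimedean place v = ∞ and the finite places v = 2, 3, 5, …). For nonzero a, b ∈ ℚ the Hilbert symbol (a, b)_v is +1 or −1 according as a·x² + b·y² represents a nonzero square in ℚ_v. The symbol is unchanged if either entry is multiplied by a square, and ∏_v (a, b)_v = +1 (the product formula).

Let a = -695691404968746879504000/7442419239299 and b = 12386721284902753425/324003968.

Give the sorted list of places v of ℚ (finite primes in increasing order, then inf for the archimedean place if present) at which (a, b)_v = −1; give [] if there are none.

Mod squares: a ≡ -106590, b ≡ 34. Check v ∈ {∞, 2, 3, 5, 7, 11, 13, 17, 19, 23, 37, 43, 47, 53}.
v=∞: -106590 < 0 and 34 > 0  ⇒  (a,b)_∞ = +1.
v=19: a=19^3·(≡3), b=19^2·(≡15) mod 19; (3|19)=-1, (15|19)=-1; (−1)^{3·2·9}·(-1)^2·(-1)^3 = -1.
v=13: a=13^0·(≡9), b=13^2·(≡11) mod 13; (9|13)=+1, (11|13)=-1; (−1)^{0·2·6}·(+1)^2·(-1)^0 = +1.
v=2: v_2(a)=7, v_2(b)=-7; units ≡ 1, 1 (mod 8); ε·ε+αω+βω = 0·0+7·0+-7·0 ≡ 0  ⇒  (a,b)_2 = +1.
v=11: a=11^-3·(≡9), b=11^0·(≡5) mod 11; (9|11)=+1, (5|11)=+1; (−1)^{-3·0·5}·(+1)^0·(+1)^-3 = +1.
v=5: a=5^3·(≡2), b=5^2·(≡4) mod 5; (2|5)=-1, (4|5)=+1; (−1)^{3·2·2}·(-1)^2·(+1)^3 = +1.
v=53: a=53^4·(≡9), b=53^2·(≡41) mod 53; (9|53)=+1, (41|53)=-1; (−1)^{4·2·26}·(+1)^2·(-1)^4 = +1.
v=7: a=7^4·(≡5), b=7^2·(≡5) mod 7; (5|7)=-1, (5|7)=-1; (−1)^{4·2·3}·(-1)^2·(-1)^4 = +1.
v=43: a=43^-2·(≡42), b=43^-2·(≡39) mod 43; (42|43)=-1, (39|43)=-1; (−1)^{-2·-2·21}·(-1)^-2·(-1)^-2 = +1.
v=3: a=3^9·(≡2), b=3^8·(≡1) mod 3; (2|3)=-1, (1|3)=+1; (−1)^{9·8·1}·(-1)^8·(+1)^9 = +1.
v=23: a=23^0·(≡22), b=23^2·(≡17) mod 23; (22|23)=-1, (17|23)=-1; (−1)^{0·2·11}·(-1)^2·(-1)^0 = +1.
v=37: a=37^-2·(≡7), b=37^-2·(≡28) mod 37; (7|37)=+1, (28|37)=+1; (−1)^{-2·-2·18}·(+1)^-2·(+1)^-2 = +1.
v=17: a=17^1·(≡12), b=17^1·(≡2) mod 17; (12|17)=-1, (2|17)=+1; (−1)^{1·1·8}·(-1)^1·(+1)^1 = -1.
v=47: a=47^-2·(≡34), b=47^0·(≡3) mod 47; (34|47)=+1, (3|47)=+1; (−1)^{-2·0·23}·(+1)^0·(+1)^-2 = +1.
|Ram(-106590, 34)| = 2, even; anisotropic at {17, 19}.

[17, 19]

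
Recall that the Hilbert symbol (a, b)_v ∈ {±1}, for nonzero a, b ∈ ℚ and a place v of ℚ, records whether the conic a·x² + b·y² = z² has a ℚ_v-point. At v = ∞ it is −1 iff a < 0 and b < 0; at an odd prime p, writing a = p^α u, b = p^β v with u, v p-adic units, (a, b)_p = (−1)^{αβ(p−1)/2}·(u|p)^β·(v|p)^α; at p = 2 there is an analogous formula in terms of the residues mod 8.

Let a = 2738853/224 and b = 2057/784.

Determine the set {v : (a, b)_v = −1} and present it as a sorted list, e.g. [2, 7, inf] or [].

(a, b) ≡ (182, 17) mod (ℚ^×)²; places V = {2, 3, 7, 11, 13, 17, ∞}.
(a,b)_13: α=1, u≡1; β=0, v≡4 (mod 13); (1|13)=+1, (4|13)=+1; sign (−1)^0·+1^0·+1^1 = +1.
(a,b)_7: α=-1, u≡3; β=-2, v≡3 (mod 7); (3|7)=-1, (3|7)=-1; sign (−1)^0·-1^-2·-1^-1 = -1.
(a,b)_3: α=6, u≡2; β=0, v≡2 (mod 3); (2|3)=-1, (2|3)=-1; sign (−1)^0·-1^0·-1^6 = +1.
(a,b)_11: α=0, u≡10; β=2, v≡2 (mod 11); (10|11)=-1, (2|11)=-1; sign (−1)^0·-1^2·-1^0 = +1.
(a,b)_2: α=-5, β=-4; u≡3, v≡1 (mod 8); ε(u)ε(v)=1·0, αω(v)=-5·0, βω(u)=-4·1; sum ≡ 0  ⇒  +1.
(a,b)_17: α=2, u≡14; β=1, v≡1 (mod 17); (14|17)=-1, (1|17)=+1; sign (−1)^0·-1^1·+1^2 = -1.
(a,b)_∞: sgn(182)=+, sgn(17)=+, so +1.
Ram(182, 17) = {7, 17}; no ℚ_7-point on the conic.

[7, 17]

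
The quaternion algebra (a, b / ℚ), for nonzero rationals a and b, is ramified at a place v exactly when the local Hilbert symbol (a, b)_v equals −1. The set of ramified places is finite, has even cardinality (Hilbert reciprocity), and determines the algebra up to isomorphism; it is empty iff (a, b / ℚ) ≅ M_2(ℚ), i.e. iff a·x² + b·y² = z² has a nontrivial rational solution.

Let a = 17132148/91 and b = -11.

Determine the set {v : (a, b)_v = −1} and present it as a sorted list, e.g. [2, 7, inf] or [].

[7, 11, 13, 19]

Mod squares: a ≡ 39767, b ≡ -11. Check v ∈ {∞, 2, 3, 7, 11, 13, 19, 23}.
v=19: a=19^1·(≡12), b=19^0·(≡8) mod 19; (12|19)=-1, (8|19)=-1; (−1)^{1·0·9}·(-1)^0·(-1)^1 = -1.
v=3: a=3^4·(≡2), b=3^0·(≡1) mod 3; (2|3)=-1, (1|3)=+1; (−1)^{4·0·1}·(-1)^0·(+1)^4 = +1.
v=11: a=11^2·(≡6), b=11^1·(≡10) mod 11; (6|11)=-1, (10|11)=-1; (−1)^{2·1·5}·(-1)^1·(-1)^2 = -1.
v=7: a=7^-1·(≡2), b=7^0·(≡3) mod 7; (2|7)=+1, (3|7)=-1; (−1)^{-1·0·3}·(+1)^0·(-1)^-1 = -1.
v=13: a=13^-1·(≡1), b=13^0·(≡2) mod 13; (1|13)=+1, (2|13)=-1; (−1)^{-1·0·6}·(+1)^0·(-1)^-1 = -1.
v=2: v_2(a)=2, v_2(b)=0; units ≡ 7, 5 (mod 8); ε·ε+αω+βω = 1·0+2·1+0·0 ≡ 0  ⇒  (a,b)_2 = +1.
v=∞: 39767 > 0 and -11 < 0  ⇒  (a,b)_∞ = +1.
v=23: a=23^1·(≡2), b=23^0·(≡12) mod 23; (2|23)=+1, (12|23)=+1; (−1)^{1·0·11}·(+1)^0·(+1)^1 = +1.
Ram(39767, -11) = {7, 11, 13, 19}; no ℚ_7-point on the conic.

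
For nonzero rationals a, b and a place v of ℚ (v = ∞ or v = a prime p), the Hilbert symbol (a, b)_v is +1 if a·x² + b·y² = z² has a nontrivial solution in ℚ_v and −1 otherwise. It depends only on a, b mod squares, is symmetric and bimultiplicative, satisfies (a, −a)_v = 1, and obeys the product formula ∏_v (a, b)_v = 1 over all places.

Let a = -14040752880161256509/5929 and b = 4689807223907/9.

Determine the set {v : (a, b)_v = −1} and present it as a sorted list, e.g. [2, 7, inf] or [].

[2, 13, 19, 31]

Mod squares: a ≡ -9269, b ≡ 323. Check v ∈ {∞, 2, 3, 7, 11, 13, 17, 19, 23, 31}.
v=∞: -9269 < 0 and 323 > 0  ⇒  (a,b)_∞ = +1.
v=2: v_2(a)=0, v_2(b)=0; units ≡ 3, 3 (mod 8); ε·ε+αω+βω = 1·1+0·1+0·1 ≡ 1  ⇒  (a,b)_2 = -1.
v=3: a=3^0·(≡1), b=3^-2·(≡2) mod 3; (1|3)=+1, (2|3)=-1; (−1)^{0·-2·1}·(+1)^-2·(-1)^0 = +1.
v=23: a=23^3·(≡14), b=23^2·(≡13) mod 23; (14|23)=-1, (13|23)=+1; (−1)^{3·2·11}·(-1)^2·(+1)^3 = +1.
v=7: a=7^-2·(≡3), b=7^0·(≡4) mod 7; (3|7)=-1, (4|7)=+1; (−1)^{-2·0·3}·(-1)^0·(+1)^-2 = +1.
v=11: a=11^-2·(≡3), b=11^0·(≡4) mod 11; (3|11)=+1, (4|11)=+1; (−1)^{-2·0·5}·(+1)^0·(+1)^-2 = +1.
v=31: a=31^3·(≡13), b=31^2·(≡22) mod 31; (13|31)=-1, (22|31)=-1; (−1)^{3·2·15}·(-1)^2·(-1)^3 = -1.
v=19: a=19^2·(≡12), b=19^1·(≡4) mod 19; (12|19)=-1, (4|19)=+1; (−1)^{2·1·9}·(-1)^1·(+1)^2 = -1.
v=13: a=13^5·(≡6), b=13^4·(≡2) mod 13; (6|13)=-1, (2|13)=-1; (−1)^{5·4·6}·(-1)^4·(-1)^5 = -1.
v=17: a=17^2·(≡4), b=17^1·(≡4) mod 17; (4|17)=+1, (4|17)=+1; (−1)^{2·1·8}·(+1)^1·(+1)^2 = +1.
Ram(-9269, 323) = {2, 13, 19, 31}; no ℚ_2-point on the conic.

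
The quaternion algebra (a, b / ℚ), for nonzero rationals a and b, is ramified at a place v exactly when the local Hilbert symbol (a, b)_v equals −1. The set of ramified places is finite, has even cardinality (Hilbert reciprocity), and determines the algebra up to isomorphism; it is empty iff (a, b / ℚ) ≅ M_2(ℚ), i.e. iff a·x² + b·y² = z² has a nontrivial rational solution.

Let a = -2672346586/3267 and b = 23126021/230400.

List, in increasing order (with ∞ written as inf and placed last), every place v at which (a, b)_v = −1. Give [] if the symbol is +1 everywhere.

[2, 3]

Mod squares: a ≡ -12558, b ≡ 29. Check v ∈ {∞, 2, 3, 5, 7, 11, 13, 17, 19, 23, 29, 47}.
v=5: a=5^0·(≡2), b=5^-2·(≡1) mod 5; (2|5)=-1, (1|5)=+1; (−1)^{0·-2·2}·(-1)^-2·(+1)^0 = +1.
v=∞: -12558 < 0 and 29 > 0  ⇒  (a,b)_∞ = +1.
v=29: a=29^0·(≡24), b=29^1·(≡16) mod 29; (24|29)=+1, (16|29)=+1; (−1)^{0·1·14}·(+1)^1·(+1)^0 = +1.
v=23: a=23^1·(≡3), b=23^0·(≡3) mod 23; (3|23)=+1, (3|23)=+1; (−1)^{1·0·11}·(+1)^0·(+1)^1 = +1.
v=17: a=17^2·(≡7), b=17^0·(≡14) mod 17; (7|17)=-1, (14|17)=-1; (−1)^{2·0·8}·(-1)^0·(-1)^2 = +1.
v=11: a=11^-2·(≡5), b=11^0·(≡10) mod 11; (5|11)=+1, (10|11)=-1; (−1)^{-2·0·5}·(+1)^0·(-1)^-2 = +1.
v=3: a=3^-3·(≡2), b=3^-2·(≡2) mod 3; (2|3)=-1, (2|3)=-1; (−1)^{-3·-2·1}·(-1)^-2·(-1)^-3 = -1.
v=13: a=13^1·(≡1), b=13^0·(≡9) mod 13; (1|13)=+1, (9|13)=+1; (−1)^{1·0·6}·(+1)^0·(+1)^1 = +1.
v=47: a=47^2·(≡5), b=47^2·(≡45) mod 47; (5|47)=-1, (45|47)=-1; (−1)^{2·2·23}·(-1)^2·(-1)^2 = +1.
v=2: v_2(a)=1, v_2(b)=-10; units ≡ 1, 5 (mod 8); ε·ε+αω+βω = 0·0+1·1+-10·0 ≡ 1  ⇒  (a,b)_2 = -1.
v=19: a=19^0·(≡6), b=19^2·(≡2) mod 19; (6|19)=+1, (2|19)=-1; (−1)^{0·2·9}·(+1)^2·(-1)^0 = +1.
v=7: a=7^1·(≡5), b=7^0·(≡1) mod 7; (5|7)=-1, (1|7)=+1; (−1)^{1·0·3}·(-1)^0·(+1)^1 = +1.
|Ram(-12558, 29)| = 2, even; anisotropic at {2, 3}.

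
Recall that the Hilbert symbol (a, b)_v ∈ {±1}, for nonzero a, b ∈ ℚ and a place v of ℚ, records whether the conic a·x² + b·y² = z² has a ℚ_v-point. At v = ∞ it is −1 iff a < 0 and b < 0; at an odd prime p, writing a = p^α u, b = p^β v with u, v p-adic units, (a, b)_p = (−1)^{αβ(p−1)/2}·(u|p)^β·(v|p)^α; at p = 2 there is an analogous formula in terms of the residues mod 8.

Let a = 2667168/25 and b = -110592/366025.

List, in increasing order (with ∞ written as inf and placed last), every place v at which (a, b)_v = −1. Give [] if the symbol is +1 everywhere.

[2, 3]

Mod squares: a ≡ 42, b ≡ -3. Check v ∈ {∞, 2, 3, 5, 7, 11}.
v=7: a=7^3·(≡5), b=7^0·(≡4) mod 7; (5|7)=-1, (4|7)=+1; (−1)^{3·0·3}·(-1)^0·(+1)^3 = +1.
v=5: a=5^-2·(≡3), b=5^-2·(≡3) mod 5; (3|5)=-1, (3|5)=-1; (−1)^{-2·-2·2}·(-1)^-2·(-1)^-2 = +1.
v=2: v_2(a)=5, v_2(b)=12; units ≡ 5, 5 (mod 8); ε·ε+αω+βω = 0·0+5·1+12·1 ≡ 1  ⇒  (a,b)_2 = -1.
v=11: a=11^0·(≡3), b=11^-4·(≡8) mod 11; (3|11)=+1, (8|11)=-1; (−1)^{0·-4·5}·(+1)^-4·(-1)^0 = +1.
v=3: a=3^5·(≡2), b=3^3·(≡2) mod 3; (2|3)=-1, (2|3)=-1; (−1)^{5·3·1}·(-1)^3·(-1)^5 = -1.
v=∞: 42 > 0 and -3 < 0  ⇒  (a,b)_∞ = +1.
Ram(42, -3) = {2, 3}; no ℚ_2-point on the conic.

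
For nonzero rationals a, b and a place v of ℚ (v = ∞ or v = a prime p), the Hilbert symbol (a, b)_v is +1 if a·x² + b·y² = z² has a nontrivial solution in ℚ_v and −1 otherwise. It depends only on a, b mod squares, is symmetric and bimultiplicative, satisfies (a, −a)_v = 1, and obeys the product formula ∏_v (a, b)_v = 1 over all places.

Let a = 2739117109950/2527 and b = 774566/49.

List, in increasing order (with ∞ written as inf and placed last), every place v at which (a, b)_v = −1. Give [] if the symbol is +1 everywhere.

[2, 3]

(a, b) ≡ (546, 806) mod (ℚ^×)²; places V = {2, 3, 5, 7, 13, 19, 31, ∞}.
(a,b)_7: α=-1, u≡1; β=-2, v≡2 (mod 7); (1|7)=+1, (2|7)=+1; sign (−1)^0·+1^-2·+1^-1 = +1.
(a,b)_31: α=4, u≡19; β=3, v≡29 (mod 31); (19|31)=+1, (29|31)=-1; sign (−1)^0·+1^3·-1^4 = +1.
(a,b)_3: α=3, u≡2; β=0, v≡2 (mod 3); (2|3)=-1, (2|3)=-1; sign (−1)^0·-1^0·-1^3 = -1.
(a,b)_13: α=3, u≡10; β=1, v≡12 (mod 13); (10|13)=+1, (12|13)=+1; sign (−1)^0·+1^1·+1^3 = +1.
(a,b)_2: α=1, β=1; u≡1, v≡3 (mod 8); ε(u)ε(v)=0·1, αω(v)=1·1, βω(u)=1·0; sum ≡ 1  ⇒  -1.
(a,b)_5: α=2, u≡4; β=0, v≡4 (mod 5); (4|5)=+1, (4|5)=+1; sign (−1)^0·+1^0·+1^2 = +1.
(a,b)_19: α=-2, u≡12; β=0, v≡8 (mod 19); (12|19)=-1, (8|19)=-1; sign (−1)^0·-1^0·-1^-2 = +1.
(a,b)_∞: sgn(546)=+, sgn(806)=+, so +1.
|Ram(546, 806)| = 2, even; anisotropic at {2, 3}.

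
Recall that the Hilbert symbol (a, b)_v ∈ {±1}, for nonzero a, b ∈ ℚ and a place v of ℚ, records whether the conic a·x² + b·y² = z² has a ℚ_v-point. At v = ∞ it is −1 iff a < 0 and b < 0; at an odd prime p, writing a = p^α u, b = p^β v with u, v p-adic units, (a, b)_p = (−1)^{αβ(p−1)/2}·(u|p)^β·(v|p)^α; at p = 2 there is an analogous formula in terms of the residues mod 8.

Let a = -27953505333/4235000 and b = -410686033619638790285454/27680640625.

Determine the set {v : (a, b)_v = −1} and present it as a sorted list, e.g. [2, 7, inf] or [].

(a, b) ≡ (-182, -89726) mod (ℚ^×)²; places V = {2, 3, 5, 7, 11, 13, 17, 29, 41, ∞}.
(a,b)_11: α=-2, u≡3; β=-6, v≡1 (mod 11); (3|11)=+1, (1|11)=+1; sign (−1)^0·+1^-6·+1^-2 = +1.
(a,b)_2: α=-3, β=1; u≡5, v≡1 (mod 8); ε(u)ε(v)=0·0, αω(v)=-3·0, βω(u)=1·1; sum ≡ 1  ⇒  -1.
(a,b)_∞: sgn(-182)=−, sgn(-89726)=−, so -1.
(a,b)_7: α=-1, u≡4; β=3, v≡3 (mod 7); (4|7)=+1, (3|7)=-1; sign (−1)^1·+1^3·-1^-1 = +1.
(a,b)_5: α=-4, u≡2; β=-6, v≡1 (mod 5); (2|5)=-1, (1|5)=+1; sign (−1)^0·-1^-6·+1^-4 = +1.
(a,b)_41: α=2, u≡2; β=2, v≡39 (mod 41); (2|41)=+1, (39|41)=+1; sign (−1)^0·+1^2·+1^2 = +1.
(a,b)_29: α=2, u≡10; β=3, v≡28 (mod 29); (10|29)=-1, (28|29)=+1; sign (−1)^0·-1^3·+1^2 = -1.
(a,b)_13: α=3, u≡9; β=9, v≡1 (mod 13); (9|13)=+1, (1|13)=+1; sign (−1)^0·+1^9·+1^3 = +1.
(a,b)_3: α=2, u≡1; β=4, v≡1 (mod 3); (1|3)=+1, (1|3)=+1; sign (−1)^0·+1^4·+1^2 = +1.
(a,b)_17: α=0, u≡6; β=1, v≡13 (mod 17); (6|17)=-1, (13|17)=+1; sign (−1)^0·-1^1·+1^0 = -1.
(-182, -89726 / ℚ) ramifies at {2, 17, 29, ∞}: a division algebra.

[2, 17, 29, inf]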